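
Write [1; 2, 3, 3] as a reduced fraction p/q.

Fold from the inside: start with 3/1.
  3 + 1/3 = 10/3
  2 + 3/10 = 23/10
  1 + 10/23 = 33/23

33/23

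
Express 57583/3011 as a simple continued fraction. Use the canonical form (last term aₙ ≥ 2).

[19; 8, 19, 1, 2, 6]

57583 = 19*3011 + 374
3011 = 8*374 + 19
374 = 19*19 + 13
19 = 1*13 + 6
13 = 2*6 + 1
6 = 6*1 + 0  (stop)
So 57583/3011 = [19; 8, 19, 1, 2, 6].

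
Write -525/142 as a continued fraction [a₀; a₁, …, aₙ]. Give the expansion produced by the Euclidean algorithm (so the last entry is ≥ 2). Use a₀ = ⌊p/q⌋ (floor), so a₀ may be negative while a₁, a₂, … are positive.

[-4; 3, 3, 3, 4]

-525 = -4·142 + 43
142 = 3·43 + 13
43 = 3·13 + 4
13 = 3·4 + 1
4 = 4·1 + 0  (stop)
So -525/142 = [-4; 3, 3, 3, 4].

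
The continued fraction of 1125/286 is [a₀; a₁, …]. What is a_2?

14

1125 = 3·286 + 267   →  a_0 = 3
286 = 1·267 + 19   →  a_1 = 1
267 = 14·19 + 1   →  a_2 = 14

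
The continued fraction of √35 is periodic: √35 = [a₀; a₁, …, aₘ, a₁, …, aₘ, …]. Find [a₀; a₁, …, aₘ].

[5; 1, 10]

a₀ = ⌊√35⌋ = 5.
With m₀=0, d₀=1 and mₖ₊₁ = dₖaₖ − mₖ, dₖ₊₁ = (n − mₖ₊₁²)/dₖ, aₖ₊₁ = ⌊(a₀+mₖ₊₁)/dₖ₊₁⌋:
  k=1: m=5, d=10, a=1
  k=2: m=5, d=1, a=10
d=1 and a=2a₀=10 at k=2, so the next step gives (m, d) = (5, 10) again — its k=1 value — and the period has length 2.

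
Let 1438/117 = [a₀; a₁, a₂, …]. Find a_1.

3

1438 = 12·117 + 34   →  a_0 = 12
117 = 3·34 + 15   →  a_1 = 3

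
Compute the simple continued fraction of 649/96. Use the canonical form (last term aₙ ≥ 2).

[6; 1, 3, 5, 1, 3]

649 = 6*96 + 73
96 = 1*73 + 23
73 = 3*23 + 4
23 = 5*4 + 3
4 = 1*3 + 1
3 = 3*1 + 0  (stop)
So 649/96 = [6; 1, 3, 5, 1, 3].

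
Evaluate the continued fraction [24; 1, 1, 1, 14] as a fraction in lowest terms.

Using pₖ = aₖpₖ₋₁ + pₖ₋₂ and qₖ = aₖqₖ₋₁ + qₖ₋₂:
  k=0: a=24, p=24, q=1
  k=1: a=1, p=25, q=1
  k=2: a=1, p=49, q=2
  k=3: a=1, p=74, q=3
  k=4: a=14, p=1085, q=44

1085/44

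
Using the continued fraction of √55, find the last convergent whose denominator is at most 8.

√55 = [7; 2, 2, 2, 14, …] (period length 4).
Convergents:
  p_0/q_0 = 7/1
  p_1/q_1 = 15/2
  p_2/q_2 = 37/5
  p_3/q_3 = 89/12
q_2 = 5 ≤ 8 < 12 = q_3, so the answer is 37/5.

37/5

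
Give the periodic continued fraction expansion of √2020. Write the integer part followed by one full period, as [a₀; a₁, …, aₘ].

[44; 1, 16, 1, 88]

a₀ = ⌊√2020⌋ = 44.
With m₀=0, d₀=1 and mₖ₊₁ = dₖaₖ − mₖ, dₖ₊₁ = (n − mₖ₊₁²)/dₖ, aₖ₊₁ = ⌊(a₀+mₖ₊₁)/dₖ₊₁⌋:
  k=1: m=44, d=84, a=1
  k=2: m=40, d=5, a=16
  k=3: m=40, d=84, a=1
  k=4: m=44, d=1, a=88
d=1 and a=2a₀=88 at k=4, so the next step gives (m, d) = (44, 84) again — its k=1 value — and the period has length 4.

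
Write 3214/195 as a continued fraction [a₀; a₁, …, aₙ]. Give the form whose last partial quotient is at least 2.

[16; 2, 13, 2, 3]

3214 = 16·195 + 94
195 = 2·94 + 7
94 = 13·7 + 3
7 = 2·3 + 1
3 = 3·1 + 0  (stop)
So 3214/195 = [16; 2, 13, 2, 3].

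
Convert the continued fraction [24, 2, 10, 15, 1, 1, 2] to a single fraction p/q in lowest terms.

40337/1648

Fold from the inside: start with 2/1.
  1 + 1/2 = 3/2
  1 + 2/3 = 5/3
  15 + 3/5 = 78/5
  10 + 5/78 = 785/78
  2 + 78/785 = 1648/785
  24 + 785/1648 = 40337/1648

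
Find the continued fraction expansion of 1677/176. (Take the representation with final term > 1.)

1677 = 9×176 + 93
176 = 1×93 + 83
93 = 1×83 + 10
83 = 8×10 + 3
10 = 3×3 + 1
3 = 3×1 + 0  (stop)
So 1677/176 = [9; 1, 1, 8, 3, 3].

[9; 1, 1, 8, 3, 3]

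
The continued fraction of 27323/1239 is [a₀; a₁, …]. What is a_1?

19

27323 = 22·1239 + 65   →  a_0 = 22
1239 = 19·65 + 4   →  a_1 = 19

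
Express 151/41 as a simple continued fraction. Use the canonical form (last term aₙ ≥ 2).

151 = 3×41 + 28
41 = 1×28 + 13
28 = 2×13 + 2
13 = 6×2 + 1
2 = 2×1 + 0  (stop)
So 151/41 = [3; 1, 2, 6, 2].

[3; 1, 2, 6, 2]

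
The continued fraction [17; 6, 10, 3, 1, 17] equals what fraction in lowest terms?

76191/4439

Using pₖ = aₖpₖ₋₁ + pₖ₋₂ and qₖ = aₖqₖ₋₁ + qₖ₋₂:
  k=0: a=17, p=17, q=1
  k=1: a=6, p=103, q=6
  k=2: a=10, p=1047, q=61
  k=3: a=3, p=3244, q=189
  k=4: a=1, p=4291, q=250
  k=5: a=17, p=76191, q=4439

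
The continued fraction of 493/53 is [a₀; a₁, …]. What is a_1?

3

493 = 9·53 + 16   →  a_0 = 9
53 = 3·16 + 5   →  a_1 = 3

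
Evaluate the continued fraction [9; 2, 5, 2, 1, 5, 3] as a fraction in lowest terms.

5977/632

Using pₖ = aₖpₖ₋₁ + pₖ₋₂ and qₖ = aₖqₖ₋₁ + qₖ₋₂:
  k=0: a=9, p=9, q=1
  k=1: a=2, p=19, q=2
  k=2: a=5, p=104, q=11
  k=3: a=2, p=227, q=24
  k=4: a=1, p=331, q=35
  k=5: a=5, p=1882, q=199
  k=6: a=3, p=5977, q=632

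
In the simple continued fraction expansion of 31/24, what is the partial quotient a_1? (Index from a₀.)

3

31 = 1·24 + 7   →  a_0 = 1
24 = 3·7 + 3   →  a_1 = 3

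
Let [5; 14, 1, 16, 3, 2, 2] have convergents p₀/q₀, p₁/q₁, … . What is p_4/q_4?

3937/777

Using pₖ = aₖpₖ₋₁ + pₖ₋₂, qₖ = aₖqₖ₋₁ + qₖ₋₂ (with p₋₁=1, p₋₂=0, q₋₁=0, q₋₂=1):
  k=0: a=5, p=5, q=1
  k=1: a=14, p=71, q=14
  k=2: a=1, p=76, q=15
  k=3: a=16, p=1287, q=254
  k=4: a=3, p=3937, q=777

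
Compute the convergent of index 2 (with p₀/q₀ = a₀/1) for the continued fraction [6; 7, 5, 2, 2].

Using pₖ = aₖpₖ₋₁ + pₖ₋₂, qₖ = aₖqₖ₋₁ + qₖ₋₂ (with p₋₁=1, p₋₂=0, q₋₁=0, q₋₂=1):
  k=0: a=6, p=6, q=1
  k=1: a=7, p=43, q=7
  k=2: a=5, p=221, q=36

221/36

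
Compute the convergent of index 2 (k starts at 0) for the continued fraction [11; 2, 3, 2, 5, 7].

Using pₖ = aₖpₖ₋₁ + pₖ₋₂, qₖ = aₖqₖ₋₁ + qₖ₋₂ (with p₋₁=1, p₋₂=0, q₋₁=0, q₋₂=1):
  k=0: a=11, p=11, q=1
  k=1: a=2, p=23, q=2
  k=2: a=3, p=80, q=7

80/7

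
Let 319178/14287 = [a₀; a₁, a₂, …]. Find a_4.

1

319178 = 22·14287 + 4864   →  a_0 = 22
14287 = 2·4864 + 4559   →  a_1 = 2
4864 = 1·4559 + 305   →  a_2 = 1
4559 = 14·305 + 289   →  a_3 = 14
305 = 1·289 + 16   →  a_4 = 1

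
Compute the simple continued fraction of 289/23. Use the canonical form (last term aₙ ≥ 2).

[12; 1, 1, 3, 3]

289 = 12*23 + 13
23 = 1*13 + 10
13 = 1*10 + 3
10 = 3*3 + 1
3 = 3*1 + 0  (stop)
So 289/23 = [12; 1, 1, 3, 3].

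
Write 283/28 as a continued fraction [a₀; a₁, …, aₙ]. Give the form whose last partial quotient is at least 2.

[10; 9, 3]

283 = 10×28 + 3
28 = 9×3 + 1
3 = 3×1 + 0  (stop)
So 283/28 = [10; 9, 3].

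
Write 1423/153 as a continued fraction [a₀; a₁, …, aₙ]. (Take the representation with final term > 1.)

[9; 3, 3, 15]

1423 = 9×153 + 46
153 = 3×46 + 15
46 = 3×15 + 1
15 = 15×1 + 0  (stop)
So 1423/153 = [9; 3, 3, 15].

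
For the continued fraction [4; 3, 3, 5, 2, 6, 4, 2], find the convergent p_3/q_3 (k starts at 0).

228/53

Using pₖ = aₖpₖ₋₁ + pₖ₋₂, qₖ = aₖqₖ₋₁ + qₖ₋₂ (with p₋₁=1, p₋₂=0, q₋₁=0, q₋₂=1):
  k=0: a=4, p=4, q=1
  k=1: a=3, p=13, q=3
  k=2: a=3, p=43, q=10
  k=3: a=5, p=228, q=53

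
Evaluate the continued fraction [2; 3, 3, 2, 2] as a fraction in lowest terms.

129/56

Fold from the inside: start with 2/1.
  2 + 1/2 = 5/2
  3 + 2/5 = 17/5
  3 + 5/17 = 56/17
  2 + 17/56 = 129/56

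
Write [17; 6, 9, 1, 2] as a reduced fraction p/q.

Fold from the inside: start with 2/1.
  1 + 1/2 = 3/2
  9 + 2/3 = 29/3
  6 + 3/29 = 177/29
  17 + 29/177 = 3038/177

3038/177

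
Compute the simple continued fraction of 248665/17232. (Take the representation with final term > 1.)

[14; 2, 3, 10, 1, 3, 18, 3]

248665 = 14·17232 + 7417
17232 = 2·7417 + 2398
7417 = 3·2398 + 223
2398 = 10·223 + 168
223 = 1·168 + 55
168 = 3·55 + 3
55 = 18·3 + 1
3 = 3·1 + 0  (stop)
So 248665/17232 = [14; 2, 3, 10, 1, 3, 18, 3].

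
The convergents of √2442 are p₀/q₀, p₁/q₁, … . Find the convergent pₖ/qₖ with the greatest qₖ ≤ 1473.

58361/1181

√2442 = [49; 2, 2, 2, 98, …] (period length 4).
Convergents:
  p_0/q_0 = 49/1
  p_1/q_1 = 99/2
  p_2/q_2 = 247/5
  p_3/q_3 = 593/12
  p_4/q_4 = 58361/1181
  p_5/q_5 = 117315/2374
q_4 = 1181 ≤ 1473 < 2374 = q_5, so the answer is 58361/1181.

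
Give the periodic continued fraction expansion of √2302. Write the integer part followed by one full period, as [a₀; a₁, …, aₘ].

[47; 1, 46, 1, 94]

a₀ = ⌊√2302⌋ = 47.
With m₀=0, d₀=1 and mₖ₊₁ = dₖaₖ − mₖ, dₖ₊₁ = (n − mₖ₊₁²)/dₖ, aₖ₊₁ = ⌊(a₀+mₖ₊₁)/dₖ₊₁⌋:
  k=1: m=47, d=93, a=1
  k=2: m=46, d=2, a=46
  k=3: m=46, d=93, a=1
  k=4: m=47, d=1, a=94
d=1 and a=2a₀=94 at k=4, so the next step gives (m, d) = (47, 93) again — its k=1 value — and the period has length 4.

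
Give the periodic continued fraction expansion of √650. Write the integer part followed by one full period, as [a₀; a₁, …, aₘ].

[25; 2, 50]

a₀ = ⌊√650⌋ = 25.
With m₀=0, d₀=1 and mₖ₊₁ = dₖaₖ − mₖ, dₖ₊₁ = (n − mₖ₊₁²)/dₖ, aₖ₊₁ = ⌊(a₀+mₖ₊₁)/dₖ₊₁⌋:
  k=1: m=25, d=25, a=2
  k=2: m=25, d=1, a=50
d=1 and a=2a₀=50 at k=2, so the next step gives (m, d) = (25, 25) again — its k=1 value — and the period has length 2.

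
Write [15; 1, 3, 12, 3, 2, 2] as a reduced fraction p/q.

Using pₖ = aₖpₖ₋₁ + pₖ₋₂ and qₖ = aₖqₖ₋₁ + qₖ₋₂:
  k=0: a=15, p=15, q=1
  k=1: a=1, p=16, q=1
  k=2: a=3, p=63, q=4
  k=3: a=12, p=772, q=49
  k=4: a=3, p=2379, q=151
  k=5: a=2, p=5530, q=351
  k=6: a=2, p=13439, q=853

13439/853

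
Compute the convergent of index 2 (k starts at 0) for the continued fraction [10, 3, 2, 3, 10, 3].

Using pₖ = aₖpₖ₋₁ + pₖ₋₂, qₖ = aₖqₖ₋₁ + qₖ₋₂ (with p₋₁=1, p₋₂=0, q₋₁=0, q₋₂=1):
  k=0: a=10, p=10, q=1
  k=1: a=3, p=31, q=3
  k=2: a=2, p=72, q=7

72/7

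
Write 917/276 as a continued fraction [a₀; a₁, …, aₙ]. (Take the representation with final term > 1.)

917 = 3×276 + 89
276 = 3×89 + 9
89 = 9×9 + 8
9 = 1×8 + 1
8 = 8×1 + 0  (stop)
So 917/276 = [3; 3, 9, 1, 8].

[3; 3, 9, 1, 8]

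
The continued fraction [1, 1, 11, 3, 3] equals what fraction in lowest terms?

Using pₖ = aₖpₖ₋₁ + pₖ₋₂ and qₖ = aₖqₖ₋₁ + qₖ₋₂:
  k=0: a=1, p=1, q=1
  k=1: a=1, p=2, q=1
  k=2: a=11, p=23, q=12
  k=3: a=3, p=71, q=37
  k=4: a=3, p=236, q=123

236/123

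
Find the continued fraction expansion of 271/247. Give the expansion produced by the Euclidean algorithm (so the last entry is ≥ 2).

[1; 10, 3, 2, 3]

271 = 1*247 + 24
247 = 10*24 + 7
24 = 3*7 + 3
7 = 2*3 + 1
3 = 3*1 + 0  (stop)
So 271/247 = [1; 10, 3, 2, 3].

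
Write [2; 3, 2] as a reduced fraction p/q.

Fold from the inside: start with 2/1.
  3 + 1/2 = 7/2
  2 + 2/7 = 16/7

16/7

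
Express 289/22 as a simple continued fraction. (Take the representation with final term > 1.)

[13; 7, 3]

289 = 13×22 + 3
22 = 7×3 + 1
3 = 3×1 + 0  (stop)
So 289/22 = [13; 7, 3].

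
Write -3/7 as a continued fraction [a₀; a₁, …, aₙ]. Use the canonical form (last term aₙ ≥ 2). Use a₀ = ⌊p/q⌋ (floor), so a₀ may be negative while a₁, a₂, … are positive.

-3 = -1·7 + 4
7 = 1·4 + 3
4 = 1·3 + 1
3 = 3·1 + 0  (stop)
So -3/7 = [-1; 1, 1, 3].

[-1; 1, 1, 3]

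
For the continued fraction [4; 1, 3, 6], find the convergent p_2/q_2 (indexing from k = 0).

19/4

Using pₖ = aₖpₖ₋₁ + pₖ₋₂, qₖ = aₖqₖ₋₁ + qₖ₋₂ (with p₋₁=1, p₋₂=0, q₋₁=0, q₋₂=1):
  k=0: a=4, p=4, q=1
  k=1: a=1, p=5, q=1
  k=2: a=3, p=19, q=4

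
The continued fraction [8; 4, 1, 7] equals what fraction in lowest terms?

Using pₖ = aₖpₖ₋₁ + pₖ₋₂ and qₖ = aₖqₖ₋₁ + qₖ₋₂:
  k=0: a=8, p=8, q=1
  k=1: a=4, p=33, q=4
  k=2: a=1, p=41, q=5
  k=3: a=7, p=320, q=39

320/39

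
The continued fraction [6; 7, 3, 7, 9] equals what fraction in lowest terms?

9027/1471

Fold from the inside: start with 9/1.
  7 + 1/9 = 64/9
  3 + 9/64 = 201/64
  7 + 64/201 = 1471/201
  6 + 201/1471 = 9027/1471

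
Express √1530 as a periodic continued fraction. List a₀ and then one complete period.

[39; 8, 1, 2, 8, 2, 1, 8, 78]

a₀ = ⌊√1530⌋ = 39.
With m₀=0, d₀=1 and mₖ₊₁ = dₖaₖ − mₖ, dₖ₊₁ = (n − mₖ₊₁²)/dₖ, aₖ₊₁ = ⌊(a₀+mₖ₊₁)/dₖ₊₁⌋:
  k=1: m=39, d=9, a=8
  k=2: m=33, d=49, a=1
  k=3: m=16, d=26, a=2
  k=4: m=36, d=9, a=8
  k=5: m=36, d=26, a=2
  k=6: m=16, d=49, a=1
  k=7: m=33, d=9, a=8
  k=8: m=39, d=1, a=78
d=1 and a=2a₀=78 at k=8, so the next step gives (m, d) = (39, 9) again — its k=1 value — and the period has length 8.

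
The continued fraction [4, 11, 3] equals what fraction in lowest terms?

Fold from the inside: start with 3/1.
  11 + 1/3 = 34/3
  4 + 3/34 = 139/34

139/34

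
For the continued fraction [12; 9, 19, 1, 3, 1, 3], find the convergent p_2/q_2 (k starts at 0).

2083/172

Using pₖ = aₖpₖ₋₁ + pₖ₋₂, qₖ = aₖqₖ₋₁ + qₖ₋₂ (with p₋₁=1, p₋₂=0, q₋₁=0, q₋₂=1):
  k=0: a=12, p=12, q=1
  k=1: a=9, p=109, q=9
  k=2: a=19, p=2083, q=172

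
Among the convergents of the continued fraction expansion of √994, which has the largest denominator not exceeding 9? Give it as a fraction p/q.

√994 = [31; 1, 1, 8, 1, 1, 62, …] (period length 6).
Convergents:
  p_0/q_0 = 31/1
  p_1/q_1 = 32/1
  p_2/q_2 = 63/2
  p_3/q_3 = 536/17
q_2 = 2 ≤ 9 < 17 = q_3, so the answer is 63/2.

63/2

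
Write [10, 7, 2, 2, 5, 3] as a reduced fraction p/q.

6456/637

Fold from the inside: start with 3/1.
  5 + 1/3 = 16/3
  2 + 3/16 = 35/16
  2 + 16/35 = 86/35
  7 + 35/86 = 637/86
  10 + 86/637 = 6456/637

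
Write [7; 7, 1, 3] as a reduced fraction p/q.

221/31

Fold from the inside: start with 3/1.
  1 + 1/3 = 4/3
  7 + 3/4 = 31/4
  7 + 4/31 = 221/31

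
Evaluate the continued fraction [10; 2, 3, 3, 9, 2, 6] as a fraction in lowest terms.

Fold from the inside: start with 6/1.
  2 + 1/6 = 13/6
  9 + 6/13 = 123/13
  3 + 13/123 = 382/123
  3 + 123/382 = 1269/382
  2 + 382/1269 = 2920/1269
  10 + 1269/2920 = 30469/2920

30469/2920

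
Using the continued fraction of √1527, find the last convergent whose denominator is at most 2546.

39663/1015

√1527 = [39; 13, 78, …] (period length 2).
Convergents:
  p_0/q_0 = 39/1
  p_1/q_1 = 508/13
  p_2/q_2 = 39663/1015
  p_3/q_3 = 516127/13208
q_2 = 1015 ≤ 2546 < 13208 = q_3, so the answer is 39663/1015.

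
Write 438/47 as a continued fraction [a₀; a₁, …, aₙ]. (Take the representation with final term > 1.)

438 = 9·47 + 15
47 = 3·15 + 2
15 = 7·2 + 1
2 = 2·1 + 0  (stop)
So 438/47 = [9; 3, 7, 2].

[9; 3, 7, 2]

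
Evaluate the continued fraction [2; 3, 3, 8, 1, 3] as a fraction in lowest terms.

Fold from the inside: start with 3/1.
  1 + 1/3 = 4/3
  8 + 3/4 = 35/4
  3 + 4/35 = 109/35
  3 + 35/109 = 362/109
  2 + 109/362 = 833/362

833/362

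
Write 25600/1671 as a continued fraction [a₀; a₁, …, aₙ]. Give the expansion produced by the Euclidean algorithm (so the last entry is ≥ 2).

25600 = 15·1671 + 535
1671 = 3·535 + 66
535 = 8·66 + 7
66 = 9·7 + 3
7 = 2·3 + 1
3 = 3·1 + 0  (stop)
So 25600/1671 = [15; 3, 8, 9, 2, 3].

[15; 3, 8, 9, 2, 3]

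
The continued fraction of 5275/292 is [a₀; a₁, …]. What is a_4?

5275 = 18·292 + 19   →  a_0 = 18
292 = 15·19 + 7   →  a_1 = 15
19 = 2·7 + 5   →  a_2 = 2
7 = 1·5 + 2   →  a_3 = 1
5 = 2·2 + 1   →  a_4 = 2

2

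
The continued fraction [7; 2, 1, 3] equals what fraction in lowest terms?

Using pₖ = aₖpₖ₋₁ + pₖ₋₂ and qₖ = aₖqₖ₋₁ + qₖ₋₂:
  k=0: a=7, p=7, q=1
  k=1: a=2, p=15, q=2
  k=2: a=1, p=22, q=3
  k=3: a=3, p=81, q=11

81/11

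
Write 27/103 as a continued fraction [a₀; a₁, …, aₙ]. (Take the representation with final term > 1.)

27 = 0×103 + 27
103 = 3×27 + 22
27 = 1×22 + 5
22 = 4×5 + 2
5 = 2×2 + 1
2 = 2×1 + 0  (stop)
So 27/103 = [0; 3, 1, 4, 2, 2].

[0; 3, 1, 4, 2, 2]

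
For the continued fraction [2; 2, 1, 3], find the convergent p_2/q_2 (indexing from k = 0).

Using pₖ = aₖpₖ₋₁ + pₖ₋₂, qₖ = aₖqₖ₋₁ + qₖ₋₂ (with p₋₁=1, p₋₂=0, q₋₁=0, q₋₂=1):
  k=0: a=2, p=2, q=1
  k=1: a=2, p=5, q=2
  k=2: a=1, p=7, q=3

7/3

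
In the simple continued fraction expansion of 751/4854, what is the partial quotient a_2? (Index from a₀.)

2

751 = 0·4854 + 751   →  a_0 = 0
4854 = 6·751 + 348   →  a_1 = 6
751 = 2·348 + 55   →  a_2 = 2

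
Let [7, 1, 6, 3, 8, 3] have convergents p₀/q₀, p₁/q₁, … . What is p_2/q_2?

Using pₖ = aₖpₖ₋₁ + pₖ₋₂, qₖ = aₖqₖ₋₁ + qₖ₋₂ (with p₋₁=1, p₋₂=0, q₋₁=0, q₋₂=1):
  k=0: a=7, p=7, q=1
  k=1: a=1, p=8, q=1
  k=2: a=6, p=55, q=7

55/7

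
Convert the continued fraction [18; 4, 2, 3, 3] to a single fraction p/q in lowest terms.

1859/102

Using pₖ = aₖpₖ₋₁ + pₖ₋₂ and qₖ = aₖqₖ₋₁ + qₖ₋₂:
  k=0: a=18, p=18, q=1
  k=1: a=4, p=73, q=4
  k=2: a=2, p=164, q=9
  k=3: a=3, p=565, q=31
  k=4: a=3, p=1859, q=102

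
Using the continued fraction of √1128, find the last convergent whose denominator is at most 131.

2351/70

√1128 = [33; 1, 1, 2, 2, 2, 1, 1, 66, …] (period length 8).
Convergents:
  p_0/q_0 = 33/1
  p_1/q_1 = 34/1
  p_2/q_2 = 67/2
  p_3/q_3 = 168/5
  p_4/q_4 = 403/12
  p_5/q_5 = 974/29
  p_6/q_6 = 1377/41
  p_7/q_7 = 2351/70
  p_8/q_8 = 156543/4661
q_7 = 70 ≤ 131 < 4661 = q_8, so the answer is 2351/70.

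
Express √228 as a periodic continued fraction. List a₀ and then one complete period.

[15; 10, 30]

a₀ = ⌊√228⌋ = 15.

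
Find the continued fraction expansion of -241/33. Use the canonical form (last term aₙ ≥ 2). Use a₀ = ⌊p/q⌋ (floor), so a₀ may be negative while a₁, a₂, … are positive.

-241 = -8×33 + 23
33 = 1×23 + 10
23 = 2×10 + 3
10 = 3×3 + 1
3 = 3×1 + 0  (stop)
So -241/33 = [-8; 1, 2, 3, 3].

[-8; 1, 2, 3, 3]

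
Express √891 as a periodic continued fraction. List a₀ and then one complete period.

a₀ = ⌊√891⌋ = 29.

[29; 1, 5, 1, 1, 1, 5, 1, 58]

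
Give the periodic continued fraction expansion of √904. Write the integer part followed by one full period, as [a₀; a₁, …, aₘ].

[30; 15, 60]

a₀ = ⌊√904⌋ = 30.
With m₀=0, d₀=1 and mₖ₊₁ = dₖaₖ − mₖ, dₖ₊₁ = (n − mₖ₊₁²)/dₖ, aₖ₊₁ = ⌊(a₀+mₖ₊₁)/dₖ₊₁⌋:
  k=1: m=30, d=4, a=15
  k=2: m=30, d=1, a=60
d=1 and a=2a₀=60 at k=2, so the next step gives (m, d) = (30, 4) again — its k=1 value — and the period has length 2.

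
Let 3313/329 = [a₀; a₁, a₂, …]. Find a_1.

14

3313 = 10·329 + 23   →  a_0 = 10
329 = 14·23 + 7   →  a_1 = 14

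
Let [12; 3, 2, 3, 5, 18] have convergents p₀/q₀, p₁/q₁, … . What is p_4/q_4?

Using pₖ = aₖpₖ₋₁ + pₖ₋₂, qₖ = aₖqₖ₋₁ + qₖ₋₂ (with p₋₁=1, p₋₂=0, q₋₁=0, q₋₂=1):
  k=0: a=12, p=12, q=1
  k=1: a=3, p=37, q=3
  k=2: a=2, p=86, q=7
  k=3: a=3, p=295, q=24
  k=4: a=5, p=1561, q=127

1561/127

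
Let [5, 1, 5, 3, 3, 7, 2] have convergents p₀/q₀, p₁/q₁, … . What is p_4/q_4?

Using pₖ = aₖpₖ₋₁ + pₖ₋₂, qₖ = aₖqₖ₋₁ + qₖ₋₂ (with p₋₁=1, p₋₂=0, q₋₁=0, q₋₂=1):
  k=0: a=5, p=5, q=1
  k=1: a=1, p=6, q=1
  k=2: a=5, p=35, q=6
  k=3: a=3, p=111, q=19
  k=4: a=3, p=368, q=63

368/63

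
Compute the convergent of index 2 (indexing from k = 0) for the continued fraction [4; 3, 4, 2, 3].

Using pₖ = aₖpₖ₋₁ + pₖ₋₂, qₖ = aₖqₖ₋₁ + qₖ₋₂ (with p₋₁=1, p₋₂=0, q₋₁=0, q₋₂=1):
  k=0: a=4, p=4, q=1
  k=1: a=3, p=13, q=3
  k=2: a=4, p=56, q=13

56/13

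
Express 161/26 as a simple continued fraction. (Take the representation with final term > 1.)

[6; 5, 5]

161 = 6×26 + 5
26 = 5×5 + 1
5 = 5×1 + 0  (stop)
So 161/26 = [6; 5, 5].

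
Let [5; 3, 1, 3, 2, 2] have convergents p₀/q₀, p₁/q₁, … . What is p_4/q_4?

Using pₖ = aₖpₖ₋₁ + pₖ₋₂, qₖ = aₖqₖ₋₁ + qₖ₋₂ (with p₋₁=1, p₋₂=0, q₋₁=0, q₋₂=1):
  k=0: a=5, p=5, q=1
  k=1: a=3, p=16, q=3
  k=2: a=1, p=21, q=4
  k=3: a=3, p=79, q=15
  k=4: a=2, p=179, q=34

179/34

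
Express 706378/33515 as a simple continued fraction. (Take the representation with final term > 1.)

706378 = 21*33515 + 2563
33515 = 13*2563 + 196
2563 = 13*196 + 15
196 = 13*15 + 1
15 = 15*1 + 0  (stop)
So 706378/33515 = [21; 13, 13, 13, 15].

[21; 13, 13, 13, 15]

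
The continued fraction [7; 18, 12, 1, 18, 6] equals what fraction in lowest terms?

Fold from the inside: start with 6/1.
  18 + 1/6 = 109/6
  1 + 6/109 = 115/109
  12 + 109/115 = 1489/115
  18 + 115/1489 = 26917/1489
  7 + 1489/26917 = 189908/26917

189908/26917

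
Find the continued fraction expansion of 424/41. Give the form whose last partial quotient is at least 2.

[10; 2, 1, 13]

424 = 10*41 + 14
41 = 2*14 + 13
14 = 1*13 + 1
13 = 13*1 + 0  (stop)
So 424/41 = [10; 2, 1, 13].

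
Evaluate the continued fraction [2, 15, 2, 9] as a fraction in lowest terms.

607/294

Fold from the inside: start with 9/1.
  2 + 1/9 = 19/9
  15 + 9/19 = 294/19
  2 + 19/294 = 607/294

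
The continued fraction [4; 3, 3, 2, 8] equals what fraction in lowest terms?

Using pₖ = aₖpₖ₋₁ + pₖ₋₂ and qₖ = aₖqₖ₋₁ + qₖ₋₂:
  k=0: a=4, p=4, q=1
  k=1: a=3, p=13, q=3
  k=2: a=3, p=43, q=10
  k=3: a=2, p=99, q=23
  k=4: a=8, p=835, q=194

835/194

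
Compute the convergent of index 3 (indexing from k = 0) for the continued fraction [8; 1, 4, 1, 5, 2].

53/6

Using pₖ = aₖpₖ₋₁ + pₖ₋₂, qₖ = aₖqₖ₋₁ + qₖ₋₂ (with p₋₁=1, p₋₂=0, q₋₁=0, q₋₂=1):
  k=0: a=8, p=8, q=1
  k=1: a=1, p=9, q=1
  k=2: a=4, p=44, q=5
  k=3: a=1, p=53, q=6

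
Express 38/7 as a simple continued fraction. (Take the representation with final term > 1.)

38 = 5·7 + 3
7 = 2·3 + 1
3 = 3·1 + 0  (stop)
So 38/7 = [5; 2, 3].

[5; 2, 3]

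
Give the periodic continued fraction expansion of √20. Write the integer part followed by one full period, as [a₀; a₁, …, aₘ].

[4; 2, 8]

a₀ = ⌊√20⌋ = 4.
With m₀=0, d₀=1 and mₖ₊₁ = dₖaₖ − mₖ, dₖ₊₁ = (n − mₖ₊₁²)/dₖ, aₖ₊₁ = ⌊(a₀+mₖ₊₁)/dₖ₊₁⌋:
  k=1: m=4, d=4, a=2
  k=2: m=4, d=1, a=8
d=1 and a=2a₀=8 at k=2, so the next step gives (m, d) = (4, 4) again — its k=1 value — and the period has length 2.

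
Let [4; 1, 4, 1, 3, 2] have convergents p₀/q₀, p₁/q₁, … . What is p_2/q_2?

Using pₖ = aₖpₖ₋₁ + pₖ₋₂, qₖ = aₖqₖ₋₁ + qₖ₋₂ (with p₋₁=1, p₋₂=0, q₋₁=0, q₋₂=1):
  k=0: a=4, p=4, q=1
  k=1: a=1, p=5, q=1
  k=2: a=4, p=24, q=5

24/5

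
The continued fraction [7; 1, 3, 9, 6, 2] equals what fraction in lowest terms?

3793/489

Fold from the inside: start with 2/1.
  6 + 1/2 = 13/2
  9 + 2/13 = 119/13
  3 + 13/119 = 370/119
  1 + 119/370 = 489/370
  7 + 370/489 = 3793/489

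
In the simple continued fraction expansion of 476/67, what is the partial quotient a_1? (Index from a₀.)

9

476 = 7·67 + 7   →  a_0 = 7
67 = 9·7 + 4   →  a_1 = 9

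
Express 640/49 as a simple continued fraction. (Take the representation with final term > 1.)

640 = 13·49 + 3
49 = 16·3 + 1
3 = 3·1 + 0  (stop)
So 640/49 = [13; 16, 3].

[13; 16, 3]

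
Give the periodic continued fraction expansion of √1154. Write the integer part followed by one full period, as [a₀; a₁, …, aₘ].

a₀ = ⌊√1154⌋ = 33.
With m₀=0, d₀=1 and mₖ₊₁ = dₖaₖ − mₖ, dₖ₊₁ = (n − mₖ₊₁²)/dₖ, aₖ₊₁ = ⌊(a₀+mₖ₊₁)/dₖ₊₁⌋:
  k=1: m=33, d=65, a=1
  k=2: m=32, d=2, a=32
  k=3: m=32, d=65, a=1
  k=4: m=33, d=1, a=66
d=1 and a=2a₀=66 at k=4, so the next step gives (m, d) = (33, 65) again — its k=1 value — and the period has length 4.

[33; 1, 32, 1, 66]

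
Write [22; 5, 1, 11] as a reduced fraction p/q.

1574/71

Using pₖ = aₖpₖ₋₁ + pₖ₋₂ and qₖ = aₖqₖ₋₁ + qₖ₋₂:
  k=0: a=22, p=22, q=1
  k=1: a=5, p=111, q=5
  k=2: a=1, p=133, q=6
  k=3: a=11, p=1574, q=71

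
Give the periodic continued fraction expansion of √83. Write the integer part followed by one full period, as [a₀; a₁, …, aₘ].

a₀ = ⌊√83⌋ = 9.

[9; 9, 18]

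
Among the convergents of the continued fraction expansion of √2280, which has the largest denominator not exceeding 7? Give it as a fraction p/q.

191/4

√2280 = [47; 1, 2, 1, 94, …] (period length 4).
Convergents:
  p_0/q_0 = 47/1
  p_1/q_1 = 48/1
  p_2/q_2 = 143/3
  p_3/q_3 = 191/4
  p_4/q_4 = 18097/379
q_3 = 4 ≤ 7 < 379 = q_4, so the answer is 191/4.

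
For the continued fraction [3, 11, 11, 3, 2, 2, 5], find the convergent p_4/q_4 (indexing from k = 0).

Using pₖ = aₖpₖ₋₁ + pₖ₋₂, qₖ = aₖqₖ₋₁ + qₖ₋₂ (with p₋₁=1, p₋₂=0, q₋₁=0, q₋₂=1):
  k=0: a=3, p=3, q=1
  k=1: a=11, p=34, q=11
  k=2: a=11, p=377, q=122
  k=3: a=3, p=1165, q=377
  k=4: a=2, p=2707, q=876

2707/876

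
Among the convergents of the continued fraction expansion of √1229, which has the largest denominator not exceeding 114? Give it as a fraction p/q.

√1229 = [35; 17, 1, 1, 17, 70, …] (period length 5).
Convergents:
  p_0/q_0 = 35/1
  p_1/q_1 = 596/17
  p_2/q_2 = 631/18
  p_3/q_3 = 1227/35
  p_4/q_4 = 21490/613
q_3 = 35 ≤ 114 < 613 = q_4, so the answer is 1227/35.

1227/35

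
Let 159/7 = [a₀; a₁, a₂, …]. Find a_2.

159 = 22·7 + 5   →  a_0 = 22
7 = 1·5 + 2   →  a_1 = 1
5 = 2·2 + 1   →  a_2 = 2

2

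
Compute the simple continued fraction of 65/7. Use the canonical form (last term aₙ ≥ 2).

[9; 3, 2]

65 = 9×7 + 2
7 = 3×2 + 1
2 = 2×1 + 0  (stop)
So 65/7 = [9; 3, 2].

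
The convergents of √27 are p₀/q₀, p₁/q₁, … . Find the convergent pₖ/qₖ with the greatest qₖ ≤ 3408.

√27 = [5; 5, 10, …] (period length 2).
Convergents:
  p_0/q_0 = 5/1
  p_1/q_1 = 26/5
  p_2/q_2 = 265/51
  p_3/q_3 = 1351/260
  p_4/q_4 = 13775/2651
  p_5/q_5 = 70226/13515
q_4 = 2651 ≤ 3408 < 13515 = q_5, so the answer is 13775/2651.

13775/2651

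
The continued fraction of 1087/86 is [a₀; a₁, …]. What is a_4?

1087 = 12·86 + 55   →  a_0 = 12
86 = 1·55 + 31   →  a_1 = 1
55 = 1·31 + 24   →  a_2 = 1
31 = 1·24 + 7   →  a_3 = 1
24 = 3·7 + 3   →  a_4 = 3

3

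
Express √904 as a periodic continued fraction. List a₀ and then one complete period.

a₀ = ⌊√904⌋ = 30.
With m₀=0, d₀=1 and mₖ₊₁ = dₖaₖ − mₖ, dₖ₊₁ = (n − mₖ₊₁²)/dₖ, aₖ₊₁ = ⌊(a₀+mₖ₊₁)/dₖ₊₁⌋:
  k=1: m=30, d=4, a=15
  k=2: m=30, d=1, a=60
d=1 and a=2a₀=60 at k=2, so the next step gives (m, d) = (30, 4) again — its k=1 value — and the period has length 2.

[30; 15, 60]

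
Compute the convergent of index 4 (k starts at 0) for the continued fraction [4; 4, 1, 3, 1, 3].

101/24

Using pₖ = aₖpₖ₋₁ + pₖ₋₂, qₖ = aₖqₖ₋₁ + qₖ₋₂ (with p₋₁=1, p₋₂=0, q₋₁=0, q₋₂=1):
  k=0: a=4, p=4, q=1
  k=1: a=4, p=17, q=4
  k=2: a=1, p=21, q=5
  k=3: a=3, p=80, q=19
  k=4: a=1, p=101, q=24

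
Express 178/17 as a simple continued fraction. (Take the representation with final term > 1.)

178 = 10·17 + 8
17 = 2·8 + 1
8 = 8·1 + 0  (stop)
So 178/17 = [10; 2, 8].

[10; 2, 8]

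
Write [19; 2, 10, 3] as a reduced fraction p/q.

1266/65

Fold from the inside: start with 3/1.
  10 + 1/3 = 31/3
  2 + 3/31 = 65/31
  19 + 31/65 = 1266/65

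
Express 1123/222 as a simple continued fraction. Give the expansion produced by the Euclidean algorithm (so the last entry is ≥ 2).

[5; 17, 13]

1123 = 5*222 + 13
222 = 17*13 + 1
13 = 13*1 + 0  (stop)
So 1123/222 = [5; 17, 13].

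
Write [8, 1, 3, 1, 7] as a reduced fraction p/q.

Fold from the inside: start with 7/1.
  1 + 1/7 = 8/7
  3 + 7/8 = 31/8
  1 + 8/31 = 39/31
  8 + 31/39 = 343/39

343/39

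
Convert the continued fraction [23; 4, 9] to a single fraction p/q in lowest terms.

Fold from the inside: start with 9/1.
  4 + 1/9 = 37/9
  23 + 9/37 = 860/37

860/37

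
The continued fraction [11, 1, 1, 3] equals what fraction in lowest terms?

81/7

Fold from the inside: start with 3/1.
  1 + 1/3 = 4/3
  1 + 3/4 = 7/4
  11 + 4/7 = 81/7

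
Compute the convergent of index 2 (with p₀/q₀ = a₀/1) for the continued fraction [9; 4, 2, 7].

83/9

Using pₖ = aₖpₖ₋₁ + pₖ₋₂, qₖ = aₖqₖ₋₁ + qₖ₋₂ (with p₋₁=1, p₋₂=0, q₋₁=0, q₋₂=1):
  k=0: a=9, p=9, q=1
  k=1: a=4, p=37, q=4
  k=2: a=2, p=83, q=9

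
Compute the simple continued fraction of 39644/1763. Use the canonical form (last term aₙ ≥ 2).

[22; 2, 18, 3, 1, 11]

39644 = 22·1763 + 858
1763 = 2·858 + 47
858 = 18·47 + 12
47 = 3·12 + 11
12 = 1·11 + 1
11 = 11·1 + 0  (stop)
So 39644/1763 = [22; 2, 18, 3, 1, 11].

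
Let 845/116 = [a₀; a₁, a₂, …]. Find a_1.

3

845 = 7·116 + 33   →  a_0 = 7
116 = 3·33 + 17   →  a_1 = 3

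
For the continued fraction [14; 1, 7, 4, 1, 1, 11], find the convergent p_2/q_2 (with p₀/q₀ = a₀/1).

119/8

Using pₖ = aₖpₖ₋₁ + pₖ₋₂, qₖ = aₖqₖ₋₁ + qₖ₋₂ (with p₋₁=1, p₋₂=0, q₋₁=0, q₋₂=1):
  k=0: a=14, p=14, q=1
  k=1: a=1, p=15, q=1
  k=2: a=7, p=119, q=8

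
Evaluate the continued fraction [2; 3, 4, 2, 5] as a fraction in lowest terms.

365/158

Fold from the inside: start with 5/1.
  2 + 1/5 = 11/5
  4 + 5/11 = 49/11
  3 + 11/49 = 158/49
  2 + 49/158 = 365/158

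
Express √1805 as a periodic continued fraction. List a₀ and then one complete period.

a₀ = ⌊√1805⌋ = 42.
With m₀=0, d₀=1 and mₖ₊₁ = dₖaₖ − mₖ, dₖ₊₁ = (n − mₖ₊₁²)/dₖ, aₖ₊₁ = ⌊(a₀+mₖ₊₁)/dₖ₊₁⌋:
  k=1: m=42, d=41, a=2
  k=2: m=40, d=5, a=16
  k=3: m=40, d=41, a=2
  k=4: m=42, d=1, a=84
d=1 and a=2a₀=84 at k=4, so the next step gives (m, d) = (42, 41) again — its k=1 value — and the period has length 4.

[42; 2, 16, 2, 84]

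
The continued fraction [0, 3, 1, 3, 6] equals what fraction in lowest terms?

Fold from the inside: start with 6/1.
  3 + 1/6 = 19/6
  1 + 6/19 = 25/19
  3 + 19/25 = 94/25
  0 + 25/94 = 25/94

25/94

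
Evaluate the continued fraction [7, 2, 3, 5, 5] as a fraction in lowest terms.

1427/192

Fold from the inside: start with 5/1.
  5 + 1/5 = 26/5
  3 + 5/26 = 83/26
  2 + 26/83 = 192/83
  7 + 83/192 = 1427/192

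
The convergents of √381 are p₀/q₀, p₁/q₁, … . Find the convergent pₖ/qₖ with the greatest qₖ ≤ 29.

√381 = [19; 1, 1, 12, 1, 1, 38, …] (period length 6).
Convergents:
  p_0/q_0 = 19/1
  p_1/q_1 = 20/1
  p_2/q_2 = 39/2
  p_3/q_3 = 488/25
  p_4/q_4 = 527/27
  p_5/q_5 = 1015/52
q_4 = 27 ≤ 29 < 52 = q_5, so the answer is 527/27.

527/27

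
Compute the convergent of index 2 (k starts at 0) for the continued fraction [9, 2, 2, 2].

Using pₖ = aₖpₖ₋₁ + pₖ₋₂, qₖ = aₖqₖ₋₁ + qₖ₋₂ (with p₋₁=1, p₋₂=0, q₋₁=0, q₋₂=1):
  k=0: a=9, p=9, q=1
  k=1: a=2, p=19, q=2
  k=2: a=2, p=47, q=5

47/5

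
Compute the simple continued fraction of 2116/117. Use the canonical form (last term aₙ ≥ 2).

2116 = 18*117 + 10
117 = 11*10 + 7
10 = 1*7 + 3
7 = 2*3 + 1
3 = 3*1 + 0  (stop)
So 2116/117 = [18; 11, 1, 2, 3].

[18; 11, 1, 2, 3]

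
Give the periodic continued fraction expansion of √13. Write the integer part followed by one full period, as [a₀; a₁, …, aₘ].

[3; 1, 1, 1, 1, 6]

a₀ = ⌊√13⌋ = 3.
With m₀=0, d₀=1 and mₖ₊₁ = dₖaₖ − mₖ, dₖ₊₁ = (n − mₖ₊₁²)/dₖ, aₖ₊₁ = ⌊(a₀+mₖ₊₁)/dₖ₊₁⌋:
  k=1: m=3, d=4, a=1
  k=2: m=1, d=3, a=1
  k=3: m=2, d=3, a=1
  k=4: m=1, d=4, a=1
  k=5: m=3, d=1, a=6
d=1 and a=2a₀=6 at k=5, so the next step gives (m, d) = (3, 4) again — its k=1 value — and the period has length 5.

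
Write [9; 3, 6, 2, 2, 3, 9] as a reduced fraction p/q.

Using pₖ = aₖpₖ₋₁ + pₖ₋₂ and qₖ = aₖqₖ₋₁ + qₖ₋₂:
  k=0: a=9, p=9, q=1
  k=1: a=3, p=28, q=3
  k=2: a=6, p=177, q=19
  k=3: a=2, p=382, q=41
  k=4: a=2, p=941, q=101
  k=5: a=3, p=3205, q=344
  k=6: a=9, p=29786, q=3197

29786/3197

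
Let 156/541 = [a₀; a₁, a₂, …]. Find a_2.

2

156 = 0·541 + 156   →  a_0 = 0
541 = 3·156 + 73   →  a_1 = 3
156 = 2·73 + 10   →  a_2 = 2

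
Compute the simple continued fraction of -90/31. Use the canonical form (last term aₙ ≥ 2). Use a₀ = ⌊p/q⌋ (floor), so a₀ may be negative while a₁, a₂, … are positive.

[-3; 10, 3]

-90 = -3*31 + 3
31 = 10*3 + 1
3 = 3*1 + 0  (stop)
So -90/31 = [-3; 10, 3].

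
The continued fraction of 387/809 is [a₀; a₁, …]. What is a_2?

387 = 0·809 + 387   →  a_0 = 0
809 = 2·387 + 35   →  a_1 = 2
387 = 11·35 + 2   →  a_2 = 11

11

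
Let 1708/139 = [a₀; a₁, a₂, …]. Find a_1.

1708 = 12·139 + 40   →  a_0 = 12
139 = 3·40 + 19   →  a_1 = 3

3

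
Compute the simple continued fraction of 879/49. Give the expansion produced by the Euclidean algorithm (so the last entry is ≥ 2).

[17; 1, 15, 3]

879 = 17·49 + 46
49 = 1·46 + 3
46 = 15·3 + 1
3 = 3·1 + 0  (stop)
So 879/49 = [17; 1, 15, 3].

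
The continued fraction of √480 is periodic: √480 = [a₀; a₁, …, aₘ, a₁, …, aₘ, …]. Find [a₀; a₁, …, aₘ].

[21; 1, 9, 1, 42]

a₀ = ⌊√480⌋ = 21.
With m₀=0, d₀=1 and mₖ₊₁ = dₖaₖ − mₖ, dₖ₊₁ = (n − mₖ₊₁²)/dₖ, aₖ₊₁ = ⌊(a₀+mₖ₊₁)/dₖ₊₁⌋:
  k=1: m=21, d=39, a=1
  k=2: m=18, d=4, a=9
  k=3: m=18, d=39, a=1
  k=4: m=21, d=1, a=42
d=1 and a=2a₀=42 at k=4, so the next step gives (m, d) = (21, 39) again — its k=1 value — and the period has length 4.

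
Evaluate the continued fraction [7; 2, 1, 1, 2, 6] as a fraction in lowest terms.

613/83

Fold from the inside: start with 6/1.
  2 + 1/6 = 13/6
  1 + 6/13 = 19/13
  1 + 13/19 = 32/19
  2 + 19/32 = 83/32
  7 + 32/83 = 613/83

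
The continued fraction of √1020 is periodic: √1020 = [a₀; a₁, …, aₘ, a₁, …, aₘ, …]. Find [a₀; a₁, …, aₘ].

[31; 1, 14, 1, 62]

a₀ = ⌊√1020⌋ = 31.
With m₀=0, d₀=1 and mₖ₊₁ = dₖaₖ − mₖ, dₖ₊₁ = (n − mₖ₊₁²)/dₖ, aₖ₊₁ = ⌊(a₀+mₖ₊₁)/dₖ₊₁⌋:
  k=1: m=31, d=59, a=1
  k=2: m=28, d=4, a=14
  k=3: m=28, d=59, a=1
  k=4: m=31, d=1, a=62
d=1 and a=2a₀=62 at k=4, so the next step gives (m, d) = (31, 59) again — its k=1 value — and the period has length 4.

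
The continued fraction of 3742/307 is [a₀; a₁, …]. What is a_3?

3742 = 12·307 + 58   →  a_0 = 12
307 = 5·58 + 17   →  a_1 = 5
58 = 3·17 + 7   →  a_2 = 3
17 = 2·7 + 3   →  a_3 = 2

2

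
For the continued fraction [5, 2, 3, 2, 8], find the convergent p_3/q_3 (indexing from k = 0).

Using pₖ = aₖpₖ₋₁ + pₖ₋₂, qₖ = aₖqₖ₋₁ + qₖ₋₂ (with p₋₁=1, p₋₂=0, q₋₁=0, q₋₂=1):
  k=0: a=5, p=5, q=1
  k=1: a=2, p=11, q=2
  k=2: a=3, p=38, q=7
  k=3: a=2, p=87, q=16

87/16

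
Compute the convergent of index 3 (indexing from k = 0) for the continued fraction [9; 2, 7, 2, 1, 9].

303/32

Using pₖ = aₖpₖ₋₁ + pₖ₋₂, qₖ = aₖqₖ₋₁ + qₖ₋₂ (with p₋₁=1, p₋₂=0, q₋₁=0, q₋₂=1):
  k=0: a=9, p=9, q=1
  k=1: a=2, p=19, q=2
  k=2: a=7, p=142, q=15
  k=3: a=2, p=303, q=32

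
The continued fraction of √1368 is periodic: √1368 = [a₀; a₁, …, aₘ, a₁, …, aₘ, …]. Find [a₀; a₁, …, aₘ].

a₀ = ⌊√1368⌋ = 36.
With m₀=0, d₀=1 and mₖ₊₁ = dₖaₖ − mₖ, dₖ₊₁ = (n − mₖ₊₁²)/dₖ, aₖ₊₁ = ⌊(a₀+mₖ₊₁)/dₖ₊₁⌋:
  k=1: m=36, d=72, a=1
  k=2: m=36, d=1, a=72
d=1 and a=2a₀=72 at k=2, so the next step gives (m, d) = (36, 72) again — its k=1 value — and the period has length 2.

[36; 1, 72]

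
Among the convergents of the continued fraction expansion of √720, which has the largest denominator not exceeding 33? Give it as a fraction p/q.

√720 = [26; 1, 4, 1, 52, …] (period length 4).
Convergents:
  p_0/q_0 = 26/1
  p_1/q_1 = 27/1
  p_2/q_2 = 134/5
  p_3/q_3 = 161/6
  p_4/q_4 = 8506/317
q_3 = 6 ≤ 33 < 317 = q_4, so the answer is 161/6.

161/6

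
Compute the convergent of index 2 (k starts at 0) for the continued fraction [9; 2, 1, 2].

28/3

Using pₖ = aₖpₖ₋₁ + pₖ₋₂, qₖ = aₖqₖ₋₁ + qₖ₋₂ (with p₋₁=1, p₋₂=0, q₋₁=0, q₋₂=1):
  k=0: a=9, p=9, q=1
  k=1: a=2, p=19, q=2
  k=2: a=1, p=28, q=3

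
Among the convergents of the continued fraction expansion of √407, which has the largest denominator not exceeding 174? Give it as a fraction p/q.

2663/132

√407 = [20; 5, 1, 2, 1, 5, 40, …] (period length 6).
Convergents:
  p_0/q_0 = 20/1
  p_1/q_1 = 101/5
  p_2/q_2 = 121/6
  p_3/q_3 = 343/17
  p_4/q_4 = 464/23
  p_5/q_5 = 2663/132
  p_6/q_6 = 106984/5303
q_5 = 132 ≤ 174 < 5303 = q_6, so the answer is 2663/132.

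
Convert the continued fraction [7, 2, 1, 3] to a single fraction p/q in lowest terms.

Fold from the inside: start with 3/1.
  1 + 1/3 = 4/3
  2 + 3/4 = 11/4
  7 + 4/11 = 81/11

81/11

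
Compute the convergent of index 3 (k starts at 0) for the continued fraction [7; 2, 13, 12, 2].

2439/326

Using pₖ = aₖpₖ₋₁ + pₖ₋₂, qₖ = aₖqₖ₋₁ + qₖ₋₂ (with p₋₁=1, p₋₂=0, q₋₁=0, q₋₂=1):
  k=0: a=7, p=7, q=1
  k=1: a=2, p=15, q=2
  k=2: a=13, p=202, q=27
  k=3: a=12, p=2439, q=326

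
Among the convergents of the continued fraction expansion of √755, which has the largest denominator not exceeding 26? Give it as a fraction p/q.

√755 = [27; 2, 10, 2, 54, …] (period length 4).
Convergents:
  p_0/q_0 = 27/1
  p_1/q_1 = 55/2
  p_2/q_2 = 577/21
  p_3/q_3 = 1209/44
q_2 = 21 ≤ 26 < 44 = q_3, so the answer is 577/21.

577/21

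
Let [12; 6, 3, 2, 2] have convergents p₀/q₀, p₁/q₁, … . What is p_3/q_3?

535/44

Using pₖ = aₖpₖ₋₁ + pₖ₋₂, qₖ = aₖqₖ₋₁ + qₖ₋₂ (with p₋₁=1, p₋₂=0, q₋₁=0, q₋₂=1):
  k=0: a=12, p=12, q=1
  k=1: a=6, p=73, q=6
  k=2: a=3, p=231, q=19
  k=3: a=2, p=535, q=44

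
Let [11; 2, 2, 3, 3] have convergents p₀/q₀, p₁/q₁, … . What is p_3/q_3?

194/17

Using pₖ = aₖpₖ₋₁ + pₖ₋₂, qₖ = aₖqₖ₋₁ + qₖ₋₂ (with p₋₁=1, p₋₂=0, q₋₁=0, q₋₂=1):
  k=0: a=11, p=11, q=1
  k=1: a=2, p=23, q=2
  k=2: a=2, p=57, q=5
  k=3: a=3, p=194, q=17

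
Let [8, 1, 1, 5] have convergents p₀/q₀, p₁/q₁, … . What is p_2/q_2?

17/2

Using pₖ = aₖpₖ₋₁ + pₖ₋₂, qₖ = aₖqₖ₋₁ + qₖ₋₂ (with p₋₁=1, p₋₂=0, q₋₁=0, q₋₂=1):
  k=0: a=8, p=8, q=1
  k=1: a=1, p=9, q=1
  k=2: a=1, p=17, q=2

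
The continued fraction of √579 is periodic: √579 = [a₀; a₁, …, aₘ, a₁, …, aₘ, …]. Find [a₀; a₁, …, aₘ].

a₀ = ⌊√579⌋ = 24.
With m₀=0, d₀=1 and mₖ₊₁ = dₖaₖ − mₖ, dₖ₊₁ = (n − mₖ₊₁²)/dₖ, aₖ₊₁ = ⌊(a₀+mₖ₊₁)/dₖ₊₁⌋:
  k=1: m=24, d=3, a=16
  k=2: m=24, d=1, a=48
d=1 and a=2a₀=48 at k=2, so the next step gives (m, d) = (24, 3) again — its k=1 value — and the period has length 2.

[24; 16, 48]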